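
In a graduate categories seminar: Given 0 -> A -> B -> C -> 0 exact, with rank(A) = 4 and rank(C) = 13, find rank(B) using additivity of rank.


For a short exact sequence 0 -> A -> B -> C -> 0,
rank is additive: rank(B) = rank(A) + rank(C).
rank(B) = 4 + 13 = 17

17


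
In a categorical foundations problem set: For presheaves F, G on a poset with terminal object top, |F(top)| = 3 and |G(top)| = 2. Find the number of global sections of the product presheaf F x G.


Global sections of a presheaf on a poset with terminal top satisfy
Gamma(H) ~ H(top). Presheaves admit pointwise products, so
(F x G)(top) = F(top) x G(top) (Cartesian product).
|Gamma(F x G)| = |F(top)| * |G(top)| = 3 * 2 = 6.

6


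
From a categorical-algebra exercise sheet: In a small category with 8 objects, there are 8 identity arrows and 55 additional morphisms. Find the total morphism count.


Each object has an identity morphism, giving 8 identities.
Adding the 55 non-identity morphisms:
Total = 8 + 55 = 63

63


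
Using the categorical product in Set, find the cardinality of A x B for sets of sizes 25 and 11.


In Set, the product A x B is the Cartesian product.
By the universal property, |A x B| = |A| * |B|.
|A x B| = 25 * 11 = 275

275


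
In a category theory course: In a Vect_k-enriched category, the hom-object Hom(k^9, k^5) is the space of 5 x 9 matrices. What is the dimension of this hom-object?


In Vect-enriched categories, Hom(k^n, k^m) is the space of m x n matrices.
dim(Hom(k^9, k^5)) = 5 * 9 = 45

45


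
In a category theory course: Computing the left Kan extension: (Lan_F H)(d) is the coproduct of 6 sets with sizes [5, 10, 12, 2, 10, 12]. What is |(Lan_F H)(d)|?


Pointwise, the left Kan extension (Lan_F H)(d) is the colimit, indexed
by the comma category (F downarrow d), of H composed with the
projection (F downarrow d) -> C. Here that colimit is given
as a coproduct (disjoint union) of sets, so its cardinality is the
sum of the sizes of the summands.
Coproduct of sets with sizes: 5 + 10 + 12 + 2 + 10 + 12
= 51

51


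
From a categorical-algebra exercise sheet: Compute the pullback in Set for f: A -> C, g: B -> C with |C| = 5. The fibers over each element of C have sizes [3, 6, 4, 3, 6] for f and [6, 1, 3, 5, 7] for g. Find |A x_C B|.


The pullback A x_C B consists of pairs (a, b) with f(a) = g(b).
For each element c in C, the fiber product has |f^-1(c)| * |g^-1(c)| elements.
Summing over C: 3 * 6 + 6 * 1 + 4 * 3 + 3 * 5 + 6 * 7
= 18 + 6 + 12 + 15 + 42 = 93

93


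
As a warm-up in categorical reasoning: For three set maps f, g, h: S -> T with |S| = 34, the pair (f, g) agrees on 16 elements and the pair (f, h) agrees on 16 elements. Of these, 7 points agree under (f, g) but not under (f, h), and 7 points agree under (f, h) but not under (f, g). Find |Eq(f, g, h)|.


Eq(f, g, h) is the triple-agreement set: points in S where all three
maps take the same value. Using inclusion-exclusion on the pairwise data:
Pair (f, g) agrees on 16 points; pair (f, h) on 16 points.
Points agreeing under (f, g) but not (f, h) = 7; under (f, h) but not (f, g) = 7.
Triple-agreement = agreement-in-(f, g) minus points that agree under (f, g) but not (f, h):
|Eq(f, g, h)| = 16 - 7 = 9
(cross-check via (f, h): 16 - 7 = 9.)

9


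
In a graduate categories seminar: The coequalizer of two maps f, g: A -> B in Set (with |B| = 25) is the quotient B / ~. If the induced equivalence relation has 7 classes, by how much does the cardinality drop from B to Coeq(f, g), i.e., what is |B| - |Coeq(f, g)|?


The coequalizer Coeq(f, g) = B / ~ has one element per equivalence class.
|B| = 25, |Coeq(f, g)| = 7.
|B| - |Coeq(f, g)| = 25 - 7 = 18.

18


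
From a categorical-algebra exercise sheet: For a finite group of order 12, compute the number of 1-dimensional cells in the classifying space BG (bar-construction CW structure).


In the bar-construction CW model of BG, the n-cells are indexed by
n-tuples [g_1|...|g_n] of non-identity elements of G (degenerate
simplices with some g_i = e do not contribute cells), so there are
(|G| - 1)^n n-cells.
For dim = 1 with |G| = 12:
cells = (12 - 1)^1 = 11^1 = 11

11


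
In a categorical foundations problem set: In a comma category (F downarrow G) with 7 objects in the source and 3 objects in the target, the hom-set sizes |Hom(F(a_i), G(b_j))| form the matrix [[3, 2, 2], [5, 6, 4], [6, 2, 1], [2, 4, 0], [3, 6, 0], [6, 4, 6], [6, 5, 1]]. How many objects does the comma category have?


Objects of (F downarrow G) are triples (a, b, h: F(a)->G(b)).
The count equals the sum of all entries in the hom-matrix.
sum(row 0) = 7
sum(row 1) = 15
sum(row 2) = 9
sum(row 3) = 6
sum(row 4) = 9
sum(row 5) = 16
sum(row 6) = 12
Grand total = 74

74


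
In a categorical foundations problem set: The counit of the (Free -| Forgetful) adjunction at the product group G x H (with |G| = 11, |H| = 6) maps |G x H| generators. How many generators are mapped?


The counit epsilon_K: F(U(K)) -> K of the Free-Forgetful adjunction
maps |K| generators of F(U(K)) into K. For K = G x H (the product group),
|G x H| = |G| * |H|.
Total generators mapped = 11 * 6 = 66.

66


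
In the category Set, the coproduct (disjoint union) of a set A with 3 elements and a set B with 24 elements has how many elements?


In Set, the coproduct A + B is the disjoint union.
|A + B| = |A| + |B| = 3 + 24 = 27

27


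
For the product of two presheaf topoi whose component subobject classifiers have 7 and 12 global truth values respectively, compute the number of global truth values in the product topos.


In a product of presheaf topoi E_1 x E_2, the subobject classifier
is Omega = Omega_1 x Omega_2 (componentwise), so
|Omega(top)| = |Omega_1(top_1)| * |Omega_2(top_2)|.
= 7 * 12 = 84.

84


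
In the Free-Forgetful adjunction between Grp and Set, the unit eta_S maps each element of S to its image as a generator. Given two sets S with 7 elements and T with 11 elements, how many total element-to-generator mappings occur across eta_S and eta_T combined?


The unit eta_X: X -> U(F(X)) of the Free-Forgetful adjunction
maps each element of X to a generator of F(X). For X = S + T (disjoint
union in Set), |S + T| = |S| + |T|.
Total mappings = 7 + 11 = 18.

18


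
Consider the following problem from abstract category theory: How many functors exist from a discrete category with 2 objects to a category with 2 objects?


A functor from a discrete category C to D is determined by
where each object maps. Each of the 2 objects of C can map
to any of the 2 objects of D independently.
Number of functors = 2^2 = 4

4


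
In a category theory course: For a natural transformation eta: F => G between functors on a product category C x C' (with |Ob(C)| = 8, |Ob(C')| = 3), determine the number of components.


A natural transformation eta: F => G assigns one component morphism per
object of the domain category.
The domain is the product category C x C', so
|Ob(C x C')| = |Ob(C)| * |Ob(C')| = 8 * 3 = 24.
Therefore eta has 24 component morphisms.

24


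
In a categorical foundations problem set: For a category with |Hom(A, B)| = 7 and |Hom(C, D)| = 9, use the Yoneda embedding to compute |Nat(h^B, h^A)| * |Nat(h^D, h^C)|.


By the Yoneda lemma, Nat(h^B, h^A) is isomorphic to Hom(A, B),
so |Nat(h^B, h^A)| = |Hom(A, B)| and |Nat(h^D, h^C)| = |Hom(C, D)|.
|Hom(A, B)| = 7, |Hom(C, D)| = 9.
|Nat(h^B, h^A) x Nat(h^D, h^C)| = 7 * 9 = 63

63


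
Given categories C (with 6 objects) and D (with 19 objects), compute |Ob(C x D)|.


The product category C x D has objects that are pairs (c, d).
Number of pairs = |Ob(C)| * |Ob(D)| = 6 * 19 = 114

114


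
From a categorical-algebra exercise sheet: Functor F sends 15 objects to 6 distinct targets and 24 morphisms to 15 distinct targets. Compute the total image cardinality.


The image of F consists of distinct objects and distinct morphisms.
|Im(F)| on objects = 6
|Im(F)| on morphisms = 15
Total image cardinality = 6 + 15 = 21

21


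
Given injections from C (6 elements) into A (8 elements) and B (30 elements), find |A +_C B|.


The pushout A +_C B identifies the images of C in A and B.
|A +_C B| = |A| + |B| - |C| (for injections).
= 8 + 30 - 6 = 32

32


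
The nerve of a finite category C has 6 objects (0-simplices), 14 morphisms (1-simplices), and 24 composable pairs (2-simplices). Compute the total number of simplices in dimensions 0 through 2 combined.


The 2-skeleton of the nerve N(C) consists of simplices in dimensions 0, 1, 2:
  |N(C)_0| = 6 (objects)
  |N(C)_1| = 14 (morphisms)
  |N(C)_2| = 24 (composable pairs)
Total = 6 + 14 + 24 = 44

44


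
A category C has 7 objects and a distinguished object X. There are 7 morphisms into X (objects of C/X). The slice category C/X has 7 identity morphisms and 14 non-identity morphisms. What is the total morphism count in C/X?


In the slice category C/X, objects are morphisms to X.
Identity morphisms: 7 (one per object of C/X).
Non-identity morphisms: 14.
Total = 7 + 14 = 21

21


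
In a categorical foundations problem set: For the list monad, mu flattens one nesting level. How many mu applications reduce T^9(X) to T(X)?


Each application of mu: T^2 -> T removes one layer of nesting.
Starting at depth 9 (i.e., T^9(X)), we need to reach T(X).
Number of mu applications = 9 - 1 = 8

8


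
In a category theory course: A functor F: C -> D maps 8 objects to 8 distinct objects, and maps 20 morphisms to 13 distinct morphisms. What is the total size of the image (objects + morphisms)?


The image of F consists of distinct objects and distinct morphisms.
|Im(F)| on objects = 8
|Im(F)| on morphisms = 13
Total image cardinality = 8 + 13 = 21

21


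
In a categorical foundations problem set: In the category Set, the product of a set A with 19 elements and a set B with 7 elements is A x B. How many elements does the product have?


In Set, the product A x B is the Cartesian product.
By the universal property, |A x B| = |A| * |B|.
|A x B| = 19 * 7 = 133

133


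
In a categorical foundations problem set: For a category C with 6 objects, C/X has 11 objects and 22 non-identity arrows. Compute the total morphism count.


In the slice category C/X, objects are morphisms to X.
Identity morphisms: 11 (one per object of C/X).
Non-identity morphisms: 22.
Total = 11 + 22 = 33

33


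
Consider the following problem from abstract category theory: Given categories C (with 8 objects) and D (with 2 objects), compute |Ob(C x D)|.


The product category C x D has objects that are pairs (c, d).
Number of pairs = |Ob(C)| * |Ob(D)| = 8 * 2 = 16

16


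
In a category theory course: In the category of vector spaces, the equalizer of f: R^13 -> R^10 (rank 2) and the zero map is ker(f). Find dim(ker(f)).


The equalizer of f and the zero map is ker(f).
By the rank-nullity theorem: dim(ker(f)) = dim(domain) - rank(f).
dim(ker(f)) = 13 - 2 = 11

11


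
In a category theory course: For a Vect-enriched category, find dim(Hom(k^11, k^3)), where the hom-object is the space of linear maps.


In Vect-enriched categories, Hom(k^n, k^m) is the space of m x n matrices.
dim(Hom(k^11, k^3)) = 3 * 11 = 33

33


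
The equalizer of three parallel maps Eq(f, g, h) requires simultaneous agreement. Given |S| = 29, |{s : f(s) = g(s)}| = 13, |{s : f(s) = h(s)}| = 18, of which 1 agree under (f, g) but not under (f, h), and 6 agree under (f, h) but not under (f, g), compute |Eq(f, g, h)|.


Eq(f, g, h) is the triple-agreement set: points in S where all three
maps take the same value. Using inclusion-exclusion on the pairwise data:
Pair (f, g) agrees on 13 points; pair (f, h) on 18 points.
Points agreeing under (f, g) but not (f, h) = 1; under (f, h) but not (f, g) = 6.
Triple-agreement = agreement-in-(f, g) minus points that agree under (f, g) but not (f, h):
|Eq(f, g, h)| = 13 - 1 = 12
(cross-check via (f, h): 18 - 6 = 12.)

12


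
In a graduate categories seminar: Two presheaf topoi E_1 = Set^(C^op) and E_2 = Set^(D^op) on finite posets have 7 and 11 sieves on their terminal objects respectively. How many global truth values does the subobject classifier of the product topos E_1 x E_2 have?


In a product of presheaf topoi E_1 x E_2, the subobject classifier
is Omega = Omega_1 x Omega_2 (componentwise), so
|Omega(top)| = |Omega_1(top_1)| * |Omega_2(top_2)|.
= 7 * 11 = 77.

77


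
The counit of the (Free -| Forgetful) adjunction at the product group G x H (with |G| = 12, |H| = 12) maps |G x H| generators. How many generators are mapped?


The counit epsilon_K: F(U(K)) -> K of the Free-Forgetful adjunction
maps |K| generators of F(U(K)) into K. For K = G x H (the product group),
|G x H| = |G| * |H|.
Total generators mapped = 12 * 12 = 144.

144


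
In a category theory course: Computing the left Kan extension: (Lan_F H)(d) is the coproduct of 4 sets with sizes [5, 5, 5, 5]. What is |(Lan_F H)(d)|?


Pointwise, the left Kan extension (Lan_F H)(d) is the colimit, indexed
by the comma category (F downarrow d), of H composed with the
projection (F downarrow d) -> C. Here that colimit is given
as a coproduct (disjoint union) of sets, so its cardinality is the
sum of the sizes of the summands.
Coproduct of sets with sizes: 5 + 5 + 5 + 5
= 20

20


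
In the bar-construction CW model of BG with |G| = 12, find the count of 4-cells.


In the bar-construction CW model of BG, the n-cells are indexed by
n-tuples [g_1|...|g_n] of non-identity elements of G (degenerate
simplices with some g_i = e do not contribute cells), so there are
(|G| - 1)^n n-cells.
For dim = 4 with |G| = 12:
cells = (12 - 1)^4 = 11^4 = 14641

14641


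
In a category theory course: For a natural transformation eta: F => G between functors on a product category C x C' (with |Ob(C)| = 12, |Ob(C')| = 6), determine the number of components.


A natural transformation eta: F => G assigns one component morphism per
object of the domain category.
The domain is the product category C x C', so
|Ob(C x C')| = |Ob(C)| * |Ob(C')| = 12 * 6 = 72.
Therefore eta has 72 component morphisms.

72


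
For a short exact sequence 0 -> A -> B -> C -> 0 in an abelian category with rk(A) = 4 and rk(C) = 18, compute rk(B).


For a short exact sequence 0 -> A -> B -> C -> 0,
rank is additive: rank(B) = rank(A) + rank(C).
rank(B) = 4 + 18 = 22

22


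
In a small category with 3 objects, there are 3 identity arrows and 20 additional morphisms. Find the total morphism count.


Each object has an identity morphism, giving 3 identities.
Adding the 20 non-identity morphisms:
Total = 3 + 20 = 23

23


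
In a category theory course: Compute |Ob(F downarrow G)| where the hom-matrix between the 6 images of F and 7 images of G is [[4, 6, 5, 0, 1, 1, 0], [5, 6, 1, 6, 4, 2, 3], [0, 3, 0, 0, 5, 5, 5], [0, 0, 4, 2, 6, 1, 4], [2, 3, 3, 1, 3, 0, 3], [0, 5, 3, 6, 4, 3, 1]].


Objects of (F downarrow G) are triples (a, b, h: F(a)->G(b)).
The count equals the sum of all entries in the hom-matrix.
sum(row 0) = 17
sum(row 1) = 27
sum(row 2) = 18
sum(row 3) = 17
sum(row 4) = 15
sum(row 5) = 22
Grand total = 116

116


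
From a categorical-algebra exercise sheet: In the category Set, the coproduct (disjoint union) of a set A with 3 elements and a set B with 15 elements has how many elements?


In Set, the coproduct A + B is the disjoint union.
|A + B| = |A| + |B| = 3 + 15 = 18

18


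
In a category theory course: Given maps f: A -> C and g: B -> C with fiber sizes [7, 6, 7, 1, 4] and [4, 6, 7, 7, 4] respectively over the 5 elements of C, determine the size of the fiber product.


The pullback A x_C B consists of pairs (a, b) with f(a) = g(b).
For each element c in C, the fiber product has |f^-1(c)| * |g^-1(c)| elements.
Summing over C: 7 * 4 + 6 * 6 + 7 * 7 + 1 * 7 + 4 * 4
= 28 + 36 + 49 + 7 + 16 = 136

136


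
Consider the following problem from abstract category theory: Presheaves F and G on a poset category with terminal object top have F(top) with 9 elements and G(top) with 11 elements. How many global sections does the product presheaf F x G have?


Global sections of a presheaf on a poset with terminal top satisfy
Gamma(H) ~ H(top). Presheaves admit pointwise products, so
(F x G)(top) = F(top) x G(top) (Cartesian product).
|Gamma(F x G)| = |F(top)| * |G(top)| = 9 * 11 = 99.

99


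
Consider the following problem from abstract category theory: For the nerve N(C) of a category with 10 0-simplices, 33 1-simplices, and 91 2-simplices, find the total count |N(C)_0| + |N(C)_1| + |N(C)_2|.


The 2-skeleton of the nerve N(C) consists of simplices in dimensions 0, 1, 2:
  |N(C)_0| = 10 (objects)
  |N(C)_1| = 33 (morphisms)
  |N(C)_2| = 91 (composable pairs)
Total = 10 + 33 + 91 = 134

134


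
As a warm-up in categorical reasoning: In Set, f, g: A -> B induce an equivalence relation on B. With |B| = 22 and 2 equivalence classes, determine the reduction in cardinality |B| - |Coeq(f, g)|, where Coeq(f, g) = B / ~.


The coequalizer Coeq(f, g) = B / ~ has one element per equivalence class.
|B| = 22, |Coeq(f, g)| = 2.
|B| - |Coeq(f, g)| = 22 - 2 = 20.

20


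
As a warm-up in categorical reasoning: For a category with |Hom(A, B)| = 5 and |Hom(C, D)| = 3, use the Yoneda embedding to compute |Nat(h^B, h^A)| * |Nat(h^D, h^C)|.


By the Yoneda lemma, Nat(h^B, h^A) is isomorphic to Hom(A, B),
so |Nat(h^B, h^A)| = |Hom(A, B)| and |Nat(h^D, h^C)| = |Hom(C, D)|.
|Hom(A, B)| = 5, |Hom(C, D)| = 3.
|Nat(h^B, h^A) x Nat(h^D, h^C)| = 5 * 3 = 15

15


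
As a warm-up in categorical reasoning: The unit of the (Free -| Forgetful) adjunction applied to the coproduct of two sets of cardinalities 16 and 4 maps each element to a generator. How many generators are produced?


The unit eta_X: X -> U(F(X)) of the Free-Forgetful adjunction
maps each element of X to a generator of F(X). For X = S + T (disjoint
union in Set), |S + T| = |S| + |T|.
Total mappings = 16 + 4 = 20.

20


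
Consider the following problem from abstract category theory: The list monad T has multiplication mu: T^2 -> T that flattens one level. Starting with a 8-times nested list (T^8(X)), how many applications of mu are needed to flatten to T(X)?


Each application of mu: T^2 -> T removes one layer of nesting.
Starting at depth 8 (i.e., T^8(X)), we need to reach T(X).
Number of mu applications = 8 - 1 = 7

7


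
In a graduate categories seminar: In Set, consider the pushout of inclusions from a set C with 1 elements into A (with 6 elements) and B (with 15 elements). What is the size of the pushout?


The pushout A +_C B identifies the images of C in A and B.
|A +_C B| = |A| + |B| - |C| (for injections).
= 6 + 15 - 1 = 20

20


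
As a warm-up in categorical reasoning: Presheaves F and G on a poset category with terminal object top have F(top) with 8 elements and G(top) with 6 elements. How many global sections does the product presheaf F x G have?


Global sections of a presheaf on a poset with terminal top satisfy
Gamma(H) ~ H(top). Presheaves admit pointwise products, so
(F x G)(top) = F(top) x G(top) (Cartesian product).
|Gamma(F x G)| = |F(top)| * |G(top)| = 8 * 6 = 48.

48


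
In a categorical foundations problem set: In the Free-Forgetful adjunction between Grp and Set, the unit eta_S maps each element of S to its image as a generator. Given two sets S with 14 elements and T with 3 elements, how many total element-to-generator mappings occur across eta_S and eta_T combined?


The unit eta_X: X -> U(F(X)) of the Free-Forgetful adjunction
maps each element of X to a generator of F(X). For X = S + T (disjoint
union in Set), |S + T| = |S| + |T|.
Total mappings = 14 + 3 = 17.

17


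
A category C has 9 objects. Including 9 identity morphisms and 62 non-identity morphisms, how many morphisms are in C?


Each object has an identity morphism, giving 9 identities.
Adding the 62 non-identity morphisms:
Total = 9 + 62 = 71

71


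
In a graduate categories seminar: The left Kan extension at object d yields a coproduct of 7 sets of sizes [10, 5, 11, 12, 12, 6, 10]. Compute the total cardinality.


Pointwise, the left Kan extension (Lan_F H)(d) is the colimit, indexed
by the comma category (F downarrow d), of H composed with the
projection (F downarrow d) -> C. Here that colimit is given
as a coproduct (disjoint union) of sets, so its cardinality is the
sum of the sizes of the summands.
Coproduct of sets with sizes: 10 + 5 + 11 + 12 + 12 + 6 + 10
= 66

66


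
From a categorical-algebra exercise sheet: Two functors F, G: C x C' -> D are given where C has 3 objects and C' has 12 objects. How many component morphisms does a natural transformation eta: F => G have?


A natural transformation eta: F => G assigns one component morphism per
object of the domain category.
The domain is the product category C x C', so
|Ob(C x C')| = |Ob(C)| * |Ob(C')| = 3 * 12 = 36.
Therefore eta has 36 component morphisms.

36


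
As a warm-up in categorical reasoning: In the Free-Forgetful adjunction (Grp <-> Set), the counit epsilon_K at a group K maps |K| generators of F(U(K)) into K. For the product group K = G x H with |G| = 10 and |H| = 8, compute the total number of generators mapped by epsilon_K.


The counit epsilon_K: F(U(K)) -> K of the Free-Forgetful adjunction
maps |K| generators of F(U(K)) into K. For K = G x H (the product group),
|G x H| = |G| * |H|.
Total generators mapped = 10 * 8 = 80.

80


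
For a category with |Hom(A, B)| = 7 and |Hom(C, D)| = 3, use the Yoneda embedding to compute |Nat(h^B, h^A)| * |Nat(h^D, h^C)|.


By the Yoneda lemma, Nat(h^B, h^A) is isomorphic to Hom(A, B),
so |Nat(h^B, h^A)| = |Hom(A, B)| and |Nat(h^D, h^C)| = |Hom(C, D)|.
|Hom(A, B)| = 7, |Hom(C, D)| = 3.
|Nat(h^B, h^A) x Nat(h^D, h^C)| = 7 * 3 = 21

21


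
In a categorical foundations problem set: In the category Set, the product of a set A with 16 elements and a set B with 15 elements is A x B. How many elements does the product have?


In Set, the product A x B is the Cartesian product.
By the universal property, |A x B| = |A| * |B|.
|A x B| = 16 * 15 = 240

240


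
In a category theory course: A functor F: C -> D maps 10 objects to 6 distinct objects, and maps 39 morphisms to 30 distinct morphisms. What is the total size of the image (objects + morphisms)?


The image of F consists of distinct objects and distinct morphisms.
|Im(F)| on objects = 6
|Im(F)| on morphisms = 30
Total image cardinality = 6 + 30 = 36

36


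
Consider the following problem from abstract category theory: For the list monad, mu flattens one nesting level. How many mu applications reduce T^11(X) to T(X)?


Each application of mu: T^2 -> T removes one layer of nesting.
Starting at depth 11 (i.e., T^11(X)), we need to reach T(X).
Number of mu applications = 11 - 1 = 10

10


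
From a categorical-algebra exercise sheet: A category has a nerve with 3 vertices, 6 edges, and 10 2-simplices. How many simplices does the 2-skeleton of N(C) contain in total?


The 2-skeleton of the nerve N(C) consists of simplices in dimensions 0, 1, 2:
  |N(C)_0| = 3 (objects)
  |N(C)_1| = 6 (morphisms)
  |N(C)_2| = 10 (composable pairs)
Total = 3 + 6 + 10 = 19

19


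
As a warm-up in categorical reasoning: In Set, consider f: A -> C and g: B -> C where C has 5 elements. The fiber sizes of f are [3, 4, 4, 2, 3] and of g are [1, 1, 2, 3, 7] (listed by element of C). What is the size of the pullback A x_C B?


The pullback A x_C B consists of pairs (a, b) with f(a) = g(b).
For each element c in C, the fiber product has |f^-1(c)| * |g^-1(c)| elements.
Summing over C: 3 * 1 + 4 * 1 + 4 * 2 + 2 * 3 + 3 * 7
= 3 + 4 + 8 + 6 + 21 = 42

42


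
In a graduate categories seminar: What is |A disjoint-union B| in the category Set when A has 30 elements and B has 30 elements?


In Set, the coproduct A + B is the disjoint union.
|A + B| = |A| + |B| = 30 + 30 = 60

60


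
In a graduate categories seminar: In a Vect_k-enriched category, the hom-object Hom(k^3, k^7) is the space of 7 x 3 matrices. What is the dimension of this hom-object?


In Vect-enriched categories, Hom(k^n, k^m) is the space of m x n matrices.
dim(Hom(k^3, k^7)) = 7 * 3 = 21

21


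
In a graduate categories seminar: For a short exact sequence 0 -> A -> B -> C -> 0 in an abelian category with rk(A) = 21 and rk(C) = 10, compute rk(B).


For a short exact sequence 0 -> A -> B -> C -> 0,
rank is additive: rank(B) = rank(A) + rank(C).
rank(B) = 21 + 10 = 31

31


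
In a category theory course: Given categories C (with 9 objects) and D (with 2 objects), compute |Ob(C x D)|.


The product category C x D has objects that are pairs (c, d).
Number of pairs = |Ob(C)| * |Ob(D)| = 9 * 2 = 18

18


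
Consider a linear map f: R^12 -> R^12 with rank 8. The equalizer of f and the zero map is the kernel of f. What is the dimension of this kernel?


The equalizer of f and the zero map is ker(f).
By the rank-nullity theorem: dim(ker(f)) = dim(domain) - rank(f).
dim(ker(f)) = 12 - 8 = 4

4


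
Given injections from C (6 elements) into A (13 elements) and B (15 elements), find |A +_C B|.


The pushout A +_C B identifies the images of C in A and B.
|A +_C B| = |A| + |B| - |C| (for injections).
= 13 + 15 - 6 = 22

22


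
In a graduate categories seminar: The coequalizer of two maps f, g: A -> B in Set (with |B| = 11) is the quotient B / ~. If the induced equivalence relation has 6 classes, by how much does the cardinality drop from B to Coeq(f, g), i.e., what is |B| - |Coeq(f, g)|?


The coequalizer Coeq(f, g) = B / ~ has one element per equivalence class.
|B| = 11, |Coeq(f, g)| = 6.
|B| - |Coeq(f, g)| = 11 - 6 = 5.

5


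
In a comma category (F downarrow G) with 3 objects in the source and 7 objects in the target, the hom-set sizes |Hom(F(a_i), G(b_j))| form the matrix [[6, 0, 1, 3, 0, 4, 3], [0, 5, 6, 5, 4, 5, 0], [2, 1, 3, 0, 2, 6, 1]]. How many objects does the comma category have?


Objects of (F downarrow G) are triples (a, b, h: F(a)->G(b)).
The count equals the sum of all entries in the hom-matrix.
sum(row 0) = 17
sum(row 1) = 25
sum(row 2) = 15
Grand total = 57

57


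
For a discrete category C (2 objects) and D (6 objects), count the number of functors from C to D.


A functor from a discrete category C to D is determined by
where each object maps. Each of the 2 objects of C can map
to any of the 6 objects of D independently.
Number of functors = 6^2 = 36

36


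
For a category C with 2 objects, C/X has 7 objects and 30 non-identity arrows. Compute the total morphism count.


In the slice category C/X, objects are morphisms to X.
Identity morphisms: 7 (one per object of C/X).
Non-identity morphisms: 30.
Total = 7 + 30 = 37

37


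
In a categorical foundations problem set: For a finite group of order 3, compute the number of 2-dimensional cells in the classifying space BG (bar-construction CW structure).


In the bar-construction CW model of BG, the n-cells are indexed by
n-tuples [g_1|...|g_n] of non-identity elements of G (degenerate
simplices with some g_i = e do not contribute cells), so there are
(|G| - 1)^n n-cells.
For dim = 2 with |G| = 3:
cells = (3 - 1)^2 = 2^2 = 4

4


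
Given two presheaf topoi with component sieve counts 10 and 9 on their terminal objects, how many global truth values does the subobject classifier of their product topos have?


In a product of presheaf topoi E_1 x E_2, the subobject classifier
is Omega = Omega_1 x Omega_2 (componentwise), so
|Omega(top)| = |Omega_1(top_1)| * |Omega_2(top_2)|.
= 10 * 9 = 90.

90


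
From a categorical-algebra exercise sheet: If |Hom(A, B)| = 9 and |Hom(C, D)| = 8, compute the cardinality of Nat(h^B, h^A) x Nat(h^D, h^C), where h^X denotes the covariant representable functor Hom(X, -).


By the Yoneda lemma, Nat(h^B, h^A) is isomorphic to Hom(A, B),
so |Nat(h^B, h^A)| = |Hom(A, B)| and |Nat(h^D, h^C)| = |Hom(C, D)|.
|Hom(A, B)| = 9, |Hom(C, D)| = 8.
|Nat(h^B, h^A) x Nat(h^D, h^C)| = 9 * 8 = 72

72


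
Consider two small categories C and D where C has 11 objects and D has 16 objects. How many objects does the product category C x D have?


The product category C x D has objects that are pairs (c, d).
Number of pairs = |Ob(C)| * |Ob(D)| = 11 * 16 = 176

176


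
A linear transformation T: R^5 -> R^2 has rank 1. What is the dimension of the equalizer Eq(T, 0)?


The equalizer of f and the zero map is ker(f).
By the rank-nullity theorem: dim(ker(f)) = dim(domain) - rank(f).
dim(ker(f)) = 5 - 1 = 4

4


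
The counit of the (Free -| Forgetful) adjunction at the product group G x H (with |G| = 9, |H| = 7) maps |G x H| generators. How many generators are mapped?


The counit epsilon_K: F(U(K)) -> K of the Free-Forgetful adjunction
maps |K| generators of F(U(K)) into K. For K = G x H (the product group),
|G x H| = |G| * |H|.
Total generators mapped = 9 * 7 = 63.

63


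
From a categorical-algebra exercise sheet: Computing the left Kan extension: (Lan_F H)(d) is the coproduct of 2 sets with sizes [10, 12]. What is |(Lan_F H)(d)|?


Pointwise, the left Kan extension (Lan_F H)(d) is the colimit, indexed
by the comma category (F downarrow d), of H composed with the
projection (F downarrow d) -> C. Here that colimit is given
as a coproduct (disjoint union) of sets, so its cardinality is the
sum of the sizes of the summands.
Coproduct of sets with sizes: 10 + 12
= 22

22


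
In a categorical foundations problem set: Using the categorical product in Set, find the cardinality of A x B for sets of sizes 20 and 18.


In Set, the product A x B is the Cartesian product.
By the universal property, |A x B| = |A| * |B|.
|A x B| = 20 * 18 = 360

360


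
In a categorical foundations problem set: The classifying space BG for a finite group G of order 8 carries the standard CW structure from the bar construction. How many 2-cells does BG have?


In the bar-construction CW model of BG, the n-cells are indexed by
n-tuples [g_1|...|g_n] of non-identity elements of G (degenerate
simplices with some g_i = e do not contribute cells), so there are
(|G| - 1)^n n-cells.
For dim = 2 with |G| = 8:
cells = (8 - 1)^2 = 7^2 = 49

49


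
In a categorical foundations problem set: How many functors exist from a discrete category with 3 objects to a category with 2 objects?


A functor from a discrete category C to D is determined by
where each object maps. Each of the 3 objects of C can map
to any of the 2 objects of D independently.
Number of functors = 2^3 = 8

8


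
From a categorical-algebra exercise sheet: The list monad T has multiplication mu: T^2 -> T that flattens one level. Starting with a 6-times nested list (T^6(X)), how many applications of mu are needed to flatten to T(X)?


Each application of mu: T^2 -> T removes one layer of nesting.
Starting at depth 6 (i.e., T^6(X)), we need to reach T(X).
Number of mu applications = 6 - 1 = 5

5


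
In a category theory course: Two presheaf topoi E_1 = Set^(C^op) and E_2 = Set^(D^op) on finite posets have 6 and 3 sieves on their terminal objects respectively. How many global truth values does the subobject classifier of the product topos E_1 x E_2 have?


In a product of presheaf topoi E_1 x E_2, the subobject classifier
is Omega = Omega_1 x Omega_2 (componentwise), so
|Omega(top)| = |Omega_1(top_1)| * |Omega_2(top_2)|.
= 6 * 3 = 18.

18


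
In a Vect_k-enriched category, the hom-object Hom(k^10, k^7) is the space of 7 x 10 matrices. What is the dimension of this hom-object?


In Vect-enriched categories, Hom(k^n, k^m) is the space of m x n matrices.
dim(Hom(k^10, k^7)) = 7 * 10 = 70

70


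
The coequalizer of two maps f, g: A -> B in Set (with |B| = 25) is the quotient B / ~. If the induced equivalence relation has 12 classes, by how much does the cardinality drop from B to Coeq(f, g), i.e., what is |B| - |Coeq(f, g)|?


The coequalizer Coeq(f, g) = B / ~ has one element per equivalence class.
|B| = 25, |Coeq(f, g)| = 12.
|B| - |Coeq(f, g)| = 25 - 12 = 13.

13


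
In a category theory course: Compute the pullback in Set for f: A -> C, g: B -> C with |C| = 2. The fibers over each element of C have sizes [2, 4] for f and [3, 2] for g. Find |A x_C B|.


The pullback A x_C B consists of pairs (a, b) with f(a) = g(b).
For each element c in C, the fiber product has |f^-1(c)| * |g^-1(c)| elements.
Summing over C: 2 * 3 + 4 * 2
= 6 + 8 = 14

14


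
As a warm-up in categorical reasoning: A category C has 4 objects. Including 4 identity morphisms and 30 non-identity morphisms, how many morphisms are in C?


Each object has an identity morphism, giving 4 identities.
Adding the 30 non-identity morphisms:
Total = 4 + 30 = 34

34


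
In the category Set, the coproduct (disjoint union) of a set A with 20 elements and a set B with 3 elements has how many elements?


In Set, the coproduct A + B is the disjoint union.
|A + B| = |A| + |B| = 20 + 3 = 23

23


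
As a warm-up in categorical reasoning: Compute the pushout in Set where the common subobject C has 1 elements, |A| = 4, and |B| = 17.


The pushout A +_C B identifies the images of C in A and B.
|A +_C B| = |A| + |B| - |C| (for injections).
= 4 + 17 - 1 = 20

20


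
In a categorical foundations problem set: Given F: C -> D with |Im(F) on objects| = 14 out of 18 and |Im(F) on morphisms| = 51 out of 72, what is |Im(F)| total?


The image of F consists of distinct objects and distinct morphisms.
|Im(F)| on objects = 14
|Im(F)| on morphisms = 51
Total image cardinality = 14 + 51 = 65

65


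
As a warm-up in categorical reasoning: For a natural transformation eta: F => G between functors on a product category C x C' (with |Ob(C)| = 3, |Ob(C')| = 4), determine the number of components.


A natural transformation eta: F => G assigns one component morphism per
object of the domain category.
The domain is the product category C x C', so
|Ob(C x C')| = |Ob(C)| * |Ob(C')| = 3 * 4 = 12.
Therefore eta has 12 component morphisms.

12


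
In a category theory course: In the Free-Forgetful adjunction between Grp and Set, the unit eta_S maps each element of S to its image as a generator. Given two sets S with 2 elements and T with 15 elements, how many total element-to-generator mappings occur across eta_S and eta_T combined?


The unit eta_X: X -> U(F(X)) of the Free-Forgetful adjunction
maps each element of X to a generator of F(X). For X = S + T (disjoint
union in Set), |S + T| = |S| + |T|.
Total mappings = 2 + 15 = 17.

17


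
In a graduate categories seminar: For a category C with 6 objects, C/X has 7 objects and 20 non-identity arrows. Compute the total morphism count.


In the slice category C/X, objects are morphisms to X.
Identity morphisms: 7 (one per object of C/X).
Non-identity morphisms: 20.
Total = 7 + 20 = 27

27


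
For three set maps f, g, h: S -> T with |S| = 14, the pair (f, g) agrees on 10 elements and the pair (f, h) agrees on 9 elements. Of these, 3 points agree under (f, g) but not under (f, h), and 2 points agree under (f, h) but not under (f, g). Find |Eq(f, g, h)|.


Eq(f, g, h) is the triple-agreement set: points in S where all three
maps take the same value. Using inclusion-exclusion on the pairwise data:
Pair (f, g) agrees on 10 points; pair (f, h) on 9 points.
Points agreeing under (f, g) but not (f, h) = 3; under (f, h) but not (f, g) = 2.
Triple-agreement = agreement-in-(f, g) minus points that agree under (f, g) but not (f, h):
|Eq(f, g, h)| = 10 - 3 = 7
(cross-check via (f, h): 9 - 2 = 7.)

7


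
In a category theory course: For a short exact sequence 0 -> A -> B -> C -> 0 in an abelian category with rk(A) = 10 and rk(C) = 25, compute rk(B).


For a short exact sequence 0 -> A -> B -> C -> 0,
rank is additive: rank(B) = rank(A) + rank(C).
rank(B) = 10 + 25 = 35

35


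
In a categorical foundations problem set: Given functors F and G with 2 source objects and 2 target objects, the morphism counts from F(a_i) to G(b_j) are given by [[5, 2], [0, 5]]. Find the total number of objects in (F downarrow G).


Objects of (F downarrow G) are triples (a, b, h: F(a)->G(b)).
The count equals the sum of all entries in the hom-matrix.
sum(row 0) = 7
sum(row 1) = 5
Grand total = 12

12


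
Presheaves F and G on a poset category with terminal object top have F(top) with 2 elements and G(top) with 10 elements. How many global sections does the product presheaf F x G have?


Global sections of a presheaf on a poset with terminal top satisfy
Gamma(H) ~ H(top). Presheaves admit pointwise products, so
(F x G)(top) = F(top) x G(top) (Cartesian product).
|Gamma(F x G)| = |F(top)| * |G(top)| = 2 * 10 = 20.

20


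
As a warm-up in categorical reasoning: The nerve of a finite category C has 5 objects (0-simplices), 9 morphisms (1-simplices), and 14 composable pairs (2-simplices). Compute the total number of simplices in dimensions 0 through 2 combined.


The 2-skeleton of the nerve N(C) consists of simplices in dimensions 0, 1, 2:
  |N(C)_0| = 5 (objects)
  |N(C)_1| = 9 (morphisms)
  |N(C)_2| = 14 (composable pairs)
Total = 5 + 9 + 14 = 28

28


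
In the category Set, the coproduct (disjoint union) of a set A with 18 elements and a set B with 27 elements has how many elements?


In Set, the coproduct A + B is the disjoint union.
|A + B| = |A| + |B| = 18 + 27 = 45

45


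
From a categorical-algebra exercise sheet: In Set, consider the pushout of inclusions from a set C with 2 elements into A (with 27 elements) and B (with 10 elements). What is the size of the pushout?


The pushout A +_C B identifies the images of C in A and B.
|A +_C B| = |A| + |B| - |C| (for injections).
= 27 + 10 - 2 = 35

35


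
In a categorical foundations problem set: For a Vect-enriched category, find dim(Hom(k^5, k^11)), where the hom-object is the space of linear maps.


In Vect-enriched categories, Hom(k^n, k^m) is the space of m x n matrices.
dim(Hom(k^5, k^11)) = 11 * 5 = 55

55


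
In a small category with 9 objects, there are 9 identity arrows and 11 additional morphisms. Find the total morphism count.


Each object has an identity morphism, giving 9 identities.
Adding the 11 non-identity morphisms:
Total = 9 + 11 = 20

20


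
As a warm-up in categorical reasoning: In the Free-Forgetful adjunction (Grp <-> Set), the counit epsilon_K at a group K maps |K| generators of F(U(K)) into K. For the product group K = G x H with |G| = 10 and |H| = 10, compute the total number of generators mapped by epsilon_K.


The counit epsilon_K: F(U(K)) -> K of the Free-Forgetful adjunction
maps |K| generators of F(U(K)) into K. For K = G x H (the product group),
|G x H| = |G| * |H|.
Total generators mapped = 10 * 10 = 100.

100


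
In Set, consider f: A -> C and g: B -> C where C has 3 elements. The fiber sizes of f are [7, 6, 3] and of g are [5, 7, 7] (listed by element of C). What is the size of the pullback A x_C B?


The pullback A x_C B consists of pairs (a, b) with f(a) = g(b).
For each element c in C, the fiber product has |f^-1(c)| * |g^-1(c)| elements.
Summing over C: 7 * 5 + 6 * 7 + 3 * 7
= 35 + 42 + 21 = 98

98


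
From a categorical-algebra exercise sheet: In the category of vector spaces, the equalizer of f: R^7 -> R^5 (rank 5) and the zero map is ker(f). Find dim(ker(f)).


The equalizer of f and the zero map is ker(f).
By the rank-nullity theorem: dim(ker(f)) = dim(domain) - rank(f).
dim(ker(f)) = 7 - 5 = 2

2


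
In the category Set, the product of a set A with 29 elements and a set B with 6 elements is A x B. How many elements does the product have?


In Set, the product A x B is the Cartesian product.
By the universal property, |A x B| = |A| * |B|.
|A x B| = 29 * 6 = 174

174


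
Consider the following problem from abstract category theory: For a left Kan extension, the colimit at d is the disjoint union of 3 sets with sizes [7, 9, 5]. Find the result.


Pointwise, the left Kan extension (Lan_F H)(d) is the colimit, indexed
by the comma category (F downarrow d), of H composed with the
projection (F downarrow d) -> C. Here that colimit is given
as a coproduct (disjoint union) of sets, so its cardinality is the
sum of the sizes of the summands.
Coproduct of sets with sizes: 7 + 9 + 5
= 21

21
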